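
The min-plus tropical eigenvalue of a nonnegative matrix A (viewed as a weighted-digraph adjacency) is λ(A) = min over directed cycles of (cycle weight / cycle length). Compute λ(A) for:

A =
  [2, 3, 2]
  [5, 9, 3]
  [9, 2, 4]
λ(A) = 2

Enumerate directed cycles and compute their means (weight / length). Sample:
  cycle 0 → 0: weight = 2, length = 1, mean = 2/1 ≈ 2.000
  cycle 1 → 1: weight = 9, length = 1, mean = 9/1 ≈ 9.000
  cycle 2 → 2: weight = 4, length = 1, mean = 4/1 ≈ 4.000
  cycle 0 → 1 → 0: weight = 8, length = 2, mean = 8/2 ≈ 4.000
  cycle 0 → 2 → 0: weight = 11, length = 2, mean = 11/2 ≈ 5.500
  cycle 1 → 0 → 1: weight = 8, length = 2, mean = 8/2 ≈ 4.000
Minimum mean = 2.000, attained e.g. along the cycle 0 → 0 with weight 2 and length 1. So λ(A) = 2/1 = 2.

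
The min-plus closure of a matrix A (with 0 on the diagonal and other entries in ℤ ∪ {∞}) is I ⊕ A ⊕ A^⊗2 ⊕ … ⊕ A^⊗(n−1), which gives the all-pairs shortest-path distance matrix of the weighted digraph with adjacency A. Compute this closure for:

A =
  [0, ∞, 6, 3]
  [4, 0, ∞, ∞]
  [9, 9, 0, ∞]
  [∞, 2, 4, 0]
Closure =
  [0, 5, 6, 3]
  [4, 0, 10, 7]
  [9, 9, 0, 12]
  [6, 2, 4, 0]

This is the Floyd-Warshall all-pairs shortest-path computation. For each intermediate vertex k = 0, 1, …, 3, update dist[i][j] ← min(dist[i][j], dist[i][k] + dist[k][j]). The final matrix gives, for each (i, j), the minimum total weight of any directed path from i to j (possibly empty when i = j).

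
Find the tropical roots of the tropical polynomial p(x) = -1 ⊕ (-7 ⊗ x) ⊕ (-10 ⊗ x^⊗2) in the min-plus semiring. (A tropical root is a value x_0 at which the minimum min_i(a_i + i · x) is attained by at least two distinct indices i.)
Roots: {3, 6}

Each tropical root is a break point of the lower envelope of the lines y = a_i + i · x (there are 3 lines, with slopes 0, 1, ..., 2). Only the lines that attain the minimum somewhere contribute to roots; other lines are dominated. Here the surviving (envelope) indices are i = 2, i = 1, i = 0.
Intersections between consecutive envelope lines give the roots: for adjacent envelope indices i < j the intersection is x = (a_i − a_j) / (j − i). Reading off the sorted break points: {3, 6}.
Verification: at each break x_0, at least two indices attain the minimum of min_i(a_i + i · x_0).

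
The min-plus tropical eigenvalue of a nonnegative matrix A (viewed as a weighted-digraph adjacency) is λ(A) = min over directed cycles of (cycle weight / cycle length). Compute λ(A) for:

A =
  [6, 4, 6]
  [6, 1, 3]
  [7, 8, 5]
λ(A) = 1

Enumerate directed cycles and compute their means (weight / length). Sample:
  cycle 0 → 0: weight = 6, length = 1, mean = 6/1 ≈ 6.000
  cycle 1 → 1: weight = 1, length = 1, mean = 1/1 ≈ 1.000
  cycle 2 → 2: weight = 5, length = 1, mean = 5/1 ≈ 5.000
  cycle 0 → 1 → 0: weight = 10, length = 2, mean = 10/2 ≈ 5.000
  cycle 0 → 2 → 0: weight = 13, length = 2, mean = 13/2 ≈ 6.500
  cycle 1 → 0 → 1: weight = 10, length = 2, mean = 10/2 ≈ 5.000
Minimum mean = 1.000, attained e.g. along the cycle 1 → 1 with weight 1 and length 1. So λ(A) = 1/1 = 1.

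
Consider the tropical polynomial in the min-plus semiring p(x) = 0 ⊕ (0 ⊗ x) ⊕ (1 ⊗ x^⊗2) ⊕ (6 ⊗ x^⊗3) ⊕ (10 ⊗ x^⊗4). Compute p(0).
p(0) = 0

A tropical monomial a ⊗ x^⊗i evaluates to a + i · x. Evaluating each term at x = 0:
  Term 0 contributes 0 + 0 · 0 = 0
  Term 1 contributes 0 + 1 · 0 = 0
  Term 2 contributes 1 + 2 · 0 = 1
  Term 3 contributes 6 + 3 · 0 = 6
  Term 4 contributes 10 + 4 · 0 = 10
p(0) = ⊕ of these = min[0, 0, 1, 6, 10] = 0.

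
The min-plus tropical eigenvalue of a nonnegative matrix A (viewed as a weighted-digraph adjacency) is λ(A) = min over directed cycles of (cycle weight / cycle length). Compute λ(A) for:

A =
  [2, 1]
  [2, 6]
λ(A) = 3/2

Enumerate directed cycles and compute their means (weight / length). Sample:
  cycle 0 → 0: weight = 2, length = 1, mean = 2/1 ≈ 2.000
  cycle 1 → 1: weight = 6, length = 1, mean = 6/1 ≈ 6.000
  cycle 0 → 1 → 0: weight = 3, length = 2, mean = 3/2 ≈ 1.500
  cycle 1 → 0 → 1: weight = 3, length = 2, mean = 3/2 ≈ 1.500
Minimum mean = 1.500, attained e.g. along the cycle 0 → 1 → 0 with weight 3 and length 2. So λ(A) = 3/2 = 3/2.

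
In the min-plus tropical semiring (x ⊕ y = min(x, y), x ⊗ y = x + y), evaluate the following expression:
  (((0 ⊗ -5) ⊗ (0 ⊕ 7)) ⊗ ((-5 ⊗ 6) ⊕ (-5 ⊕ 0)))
(((0 ⊗ -5) ⊗ (0 ⊕ 7)) ⊗ ((-5 ⊗ 6) ⊕ (-5 ⊕ 0))) = -10

Expand innermost to outermost. Recall ⊕ takes the minimum of its arguments and ⊗ takes their sum. Working out the expression (((0 ⊗ -5) ⊗ (0 ⊕ 7)) ⊗ ((-5 ⊗ 6) ⊕ (-5 ⊕ 0))) gives -10.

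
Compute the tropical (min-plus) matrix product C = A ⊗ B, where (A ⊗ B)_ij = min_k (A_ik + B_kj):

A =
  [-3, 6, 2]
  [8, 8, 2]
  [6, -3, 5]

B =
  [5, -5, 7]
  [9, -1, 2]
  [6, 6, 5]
A ⊗ B =
  [2, -8, 4]
  [8, 3, 7]
  [6, -4, -1]

Apply the min-plus product entry-by-entry:
  C[0][0] = min over k of (A[0][0] + B[0][0] = -3 + 5 = 2, A[0][1] + B[1][0] = 6 + 9 = 15, A[0][2] + B[2][0] = 2 + 6 = 8) = 2 (attained at k = 0)
  C[0][1] = min over k of (A[0][0] + B[0][1] = -3 + -5 = -8, A[0][1] + B[1][1] = 6 + -1 = 5, A[0][2] + B[2][1] = 2 + 6 = 8) = -8 (attained at k = 0)
  C[0][2] = min over k of (A[0][0] + B[0][2] = -3 + 7 = 4, A[0][1] + B[1][2] = 6 + 2 = 8, A[0][2] + B[2][2] = 2 + 5 = 7) = 4 (attained at k = 0)
  C[1][0] = min over k of (A[1][0] + B[0][0] = 8 + 5 = 13, A[1][1] + B[1][0] = 8 + 9 = 17, A[1][2] + B[2][0] = 2 + 6 = 8) = 8 (attained at k = 2)
  C[1][1] = min over k of (A[1][0] + B[0][1] = 8 + -5 = 3, A[1][1] + B[1][1] = 8 + -1 = 7, A[1][2] + B[2][1] = 2 + 6 = 8) = 3 (attained at k = 0)
  C[1][2] = min over k of (A[1][0] + B[0][2] = 8 + 7 = 15, A[1][1] + B[1][2] = 8 + 2 = 10, A[1][2] + B[2][2] = 2 + 5 = 7) = 7 (attained at k = 2)
  C[2][0] = min over k of (A[2][0] + B[0][0] = 6 + 5 = 11, A[2][1] + B[1][0] = -3 + 9 = 6, A[2][2] + B[2][0] = 5 + 6 = 11) = 6 (attained at k = 1)
  C[2][1] = min over k of (A[2][0] + B[0][1] = 6 + -5 = 1, A[2][1] + B[1][1] = -3 + -1 = -4, A[2][2] + B[2][1] = 5 + 6 = 11) = -4 (attained at k = 1)
  C[2][2] = min over k of (A[2][0] + B[0][2] = 6 + 7 = 13, A[2][1] + B[1][2] = -3 + 2 = -1, A[2][2] + B[2][2] = 5 + 5 = 10) = -1 (attained at k = 1)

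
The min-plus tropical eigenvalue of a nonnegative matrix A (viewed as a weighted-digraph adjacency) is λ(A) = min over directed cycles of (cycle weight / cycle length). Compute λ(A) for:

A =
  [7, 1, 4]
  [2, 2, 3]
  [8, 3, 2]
λ(A) = 3/2

Enumerate directed cycles and compute their means (weight / length). Sample:
  cycle 0 → 0: weight = 7, length = 1, mean = 7/1 ≈ 7.000
  cycle 1 → 1: weight = 2, length = 1, mean = 2/1 ≈ 2.000
  cycle 2 → 2: weight = 2, length = 1, mean = 2/1 ≈ 2.000
  cycle 0 → 1 → 0: weight = 3, length = 2, mean = 3/2 ≈ 1.500
  cycle 0 → 2 → 0: weight = 12, length = 2, mean = 12/2 ≈ 6.000
  cycle 1 → 0 → 1: weight = 3, length = 2, mean = 3/2 ≈ 1.500
Minimum mean = 1.500, attained e.g. along the cycle 0 → 1 → 0 with weight 3 and length 2. So λ(A) = 3/2 = 3/2.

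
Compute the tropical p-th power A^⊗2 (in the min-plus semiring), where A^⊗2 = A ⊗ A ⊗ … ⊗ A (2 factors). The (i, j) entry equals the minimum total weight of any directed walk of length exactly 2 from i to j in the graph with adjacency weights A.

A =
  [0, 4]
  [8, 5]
A^⊗2 =
  [0, 4]
  [8, 10]

Each entry (A^⊗2)_ij equals the minimum over all length-2 walks i = v_0 → v_1 → … → v_2 = j of Σ_t A[v_t][v_{t+1}]. For example, for (i, j) = (0, 1) we minimise over 2 possible intermediate vertex sequences; the minimum is 4, attained along the walk 0 → 0 → 1.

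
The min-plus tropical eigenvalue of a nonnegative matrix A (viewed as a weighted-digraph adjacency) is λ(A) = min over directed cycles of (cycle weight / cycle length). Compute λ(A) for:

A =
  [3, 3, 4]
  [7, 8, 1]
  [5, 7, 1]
λ(A) = 1

Enumerate directed cycles and compute their means (weight / length). Sample:
  cycle 0 → 0: weight = 3, length = 1, mean = 3/1 ≈ 3.000
  cycle 1 → 1: weight = 8, length = 1, mean = 8/1 ≈ 8.000
  cycle 2 → 2: weight = 1, length = 1, mean = 1/1 ≈ 1.000
  cycle 0 → 1 → 0: weight = 10, length = 2, mean = 10/2 ≈ 5.000
  cycle 0 → 2 → 0: weight = 9, length = 2, mean = 9/2 ≈ 4.500
  cycle 1 → 0 → 1: weight = 10, length = 2, mean = 10/2 ≈ 5.000
Minimum mean = 1.000, attained e.g. along the cycle 2 → 2 with weight 1 and length 1. So λ(A) = 1/1 = 1.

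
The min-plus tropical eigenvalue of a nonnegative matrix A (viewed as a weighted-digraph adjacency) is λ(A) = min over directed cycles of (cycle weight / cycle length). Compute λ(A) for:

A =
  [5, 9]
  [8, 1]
λ(A) = 1

Enumerate directed cycles and compute their means (weight / length). Sample:
  cycle 0 → 0: weight = 5, length = 1, mean = 5/1 ≈ 5.000
  cycle 1 → 1: weight = 1, length = 1, mean = 1/1 ≈ 1.000
  cycle 0 → 1 → 0: weight = 17, length = 2, mean = 17/2 ≈ 8.500
  cycle 1 → 0 → 1: weight = 17, length = 2, mean = 17/2 ≈ 8.500
Minimum mean = 1.000, attained e.g. along the cycle 1 → 1 with weight 1 and length 1. So λ(A) = 1/1 = 1.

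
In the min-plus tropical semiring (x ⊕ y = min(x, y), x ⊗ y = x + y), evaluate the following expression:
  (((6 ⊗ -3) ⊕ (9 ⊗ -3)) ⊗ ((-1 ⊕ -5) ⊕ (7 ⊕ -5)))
(((6 ⊗ -3) ⊕ (9 ⊗ -3)) ⊗ ((-1 ⊕ -5) ⊕ (7 ⊕ -5))) = -2

Expand innermost to outermost. Recall ⊕ takes the minimum of its arguments and ⊗ takes their sum. Working out the expression (((6 ⊗ -3) ⊕ (9 ⊗ -3)) ⊗ ((-1 ⊕ -5) ⊕ (7 ⊕ -5))) gives -2.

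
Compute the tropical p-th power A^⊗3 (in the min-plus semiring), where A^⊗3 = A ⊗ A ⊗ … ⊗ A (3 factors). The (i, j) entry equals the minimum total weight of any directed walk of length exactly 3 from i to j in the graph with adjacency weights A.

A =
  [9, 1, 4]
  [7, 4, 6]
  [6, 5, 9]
A^⊗3 =
  [12, 9, 11]
  [15, 12, 14]
  [14, 11, 13]

Each entry (A^⊗3)_ij equals the minimum over all length-3 walks i = v_0 → v_1 → … → v_3 = j of Σ_t A[v_t][v_{t+1}]. For example, for (i, j) = (0, 2) we minimise over 9 possible intermediate vertex sequences; the minimum is 11, attained along the walk 0 → 1 → 1 → 2.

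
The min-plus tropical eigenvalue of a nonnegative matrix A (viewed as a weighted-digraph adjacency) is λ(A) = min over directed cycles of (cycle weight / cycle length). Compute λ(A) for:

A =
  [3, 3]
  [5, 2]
λ(A) = 2

Enumerate directed cycles and compute their means (weight / length). Sample:
  cycle 0 → 0: weight = 3, length = 1, mean = 3/1 ≈ 3.000
  cycle 1 → 1: weight = 2, length = 1, mean = 2/1 ≈ 2.000
  cycle 0 → 1 → 0: weight = 8, length = 2, mean = 8/2 ≈ 4.000
  cycle 1 → 0 → 1: weight = 8, length = 2, mean = 8/2 ≈ 4.000
Minimum mean = 2.000, attained e.g. along the cycle 1 → 1 with weight 2 and length 1. So λ(A) = 2/1 = 2.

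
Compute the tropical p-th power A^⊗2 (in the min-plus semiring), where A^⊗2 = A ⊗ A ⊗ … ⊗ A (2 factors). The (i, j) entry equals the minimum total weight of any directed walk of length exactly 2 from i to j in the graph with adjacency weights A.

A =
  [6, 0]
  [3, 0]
A^⊗2 =
  [3, 0]
  [3, 0]

Each entry (A^⊗2)_ij equals the minimum over all length-2 walks i = v_0 → v_1 → … → v_2 = j of Σ_t A[v_t][v_{t+1}]. For example, for (i, j) = (0, 1) we minimise over 2 possible intermediate vertex sequences; the minimum is 0, attained along the walk 0 → 1 → 1.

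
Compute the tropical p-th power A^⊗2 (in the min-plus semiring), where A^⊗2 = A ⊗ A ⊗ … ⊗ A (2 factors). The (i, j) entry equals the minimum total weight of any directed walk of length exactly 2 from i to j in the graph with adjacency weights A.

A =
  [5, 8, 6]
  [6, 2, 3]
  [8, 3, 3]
A^⊗2 =
  [10, 9, 9]
  [8, 4, 5]
  [9, 5, 6]

Each entry (A^⊗2)_ij equals the minimum over all length-2 walks i = v_0 → v_1 → … → v_2 = j of Σ_t A[v_t][v_{t+1}]. For example, for (i, j) = (0, 2) we minimise over 3 possible intermediate vertex sequences; the minimum is 9, attained along the walk 0 → 2 → 2.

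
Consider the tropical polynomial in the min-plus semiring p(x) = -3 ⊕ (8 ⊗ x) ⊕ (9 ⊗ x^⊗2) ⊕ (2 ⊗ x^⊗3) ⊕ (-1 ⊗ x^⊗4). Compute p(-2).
p(-2) = -9

A tropical monomial a ⊗ x^⊗i evaluates to a + i · x. Evaluating each term at x = -2:
  Term 0 contributes -3 + 0 · -2 = -3
  Term 1 contributes 8 + 1 · -2 = 6
  Term 2 contributes 9 + 2 · -2 = 5
  Term 3 contributes 2 + 3 · -2 = -4
  Term 4 contributes -1 + 4 · -2 = -9
p(-2) = ⊕ of these = min[-3, 6, 5, -4, -9] = -9.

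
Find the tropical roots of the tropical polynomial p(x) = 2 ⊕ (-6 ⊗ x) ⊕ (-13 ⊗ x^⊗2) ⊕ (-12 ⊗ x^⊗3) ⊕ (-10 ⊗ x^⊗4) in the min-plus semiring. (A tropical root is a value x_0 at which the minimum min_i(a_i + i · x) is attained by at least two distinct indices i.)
Roots: {-2, -1, 7, 8}

Each tropical root is a break point of the lower envelope of the lines y = a_i + i · x (there are 5 lines, with slopes 0, 1, ..., 4). Only the lines that attain the minimum somewhere contribute to roots; other lines are dominated. Here the surviving (envelope) indices are i = 4, i = 3, i = 2, i = 1, i = 0.
Intersections between consecutive envelope lines give the roots: for adjacent envelope indices i < j the intersection is x = (a_i − a_j) / (j − i). Reading off the sorted break points: {-2, -1, 7, 8}.
Verification: at each break x_0, at least two indices attain the minimum of min_i(a_i + i · x_0).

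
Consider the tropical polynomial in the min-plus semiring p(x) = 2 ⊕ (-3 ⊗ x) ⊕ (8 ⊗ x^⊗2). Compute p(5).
p(5) = 2

A tropical monomial a ⊗ x^⊗i evaluates to a + i · x. Evaluating each term at x = 5:
  Term 0 contributes 2 + 0 · 5 = 2
  Term 1 contributes -3 + 1 · 5 = 2
  Term 2 contributes 8 + 2 · 5 = 18
p(5) = ⊕ of these = min[2, 2, 18] = 2.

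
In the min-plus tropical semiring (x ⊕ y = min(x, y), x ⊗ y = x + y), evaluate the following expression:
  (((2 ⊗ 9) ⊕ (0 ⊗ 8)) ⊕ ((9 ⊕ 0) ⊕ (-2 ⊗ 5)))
(((2 ⊗ 9) ⊕ (0 ⊗ 8)) ⊕ ((9 ⊕ 0) ⊕ (-2 ⊗ 5))) = 0

Expand innermost to outermost. Recall ⊕ takes the minimum of its arguments and ⊗ takes their sum. Working out the expression (((2 ⊗ 9) ⊕ (0 ⊗ 8)) ⊕ ((9 ⊕ 0) ⊕ (-2 ⊗ 5))) gives 0.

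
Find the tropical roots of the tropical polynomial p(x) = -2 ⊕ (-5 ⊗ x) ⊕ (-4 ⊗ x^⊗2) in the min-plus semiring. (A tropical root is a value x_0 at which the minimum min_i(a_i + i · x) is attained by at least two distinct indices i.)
Roots: {-1, 3}

Each tropical root is a break point of the lower envelope of the lines y = a_i + i · x (there are 3 lines, with slopes 0, 1, ..., 2). Only the lines that attain the minimum somewhere contribute to roots; other lines are dominated. Here the surviving (envelope) indices are i = 2, i = 1, i = 0.
Intersections between consecutive envelope lines give the roots: for adjacent envelope indices i < j the intersection is x = (a_i − a_j) / (j − i). Reading off the sorted break points: {-1, 3}.
Verification: at each break x_0, at least two indices attain the minimum of min_i(a_i + i · x_0).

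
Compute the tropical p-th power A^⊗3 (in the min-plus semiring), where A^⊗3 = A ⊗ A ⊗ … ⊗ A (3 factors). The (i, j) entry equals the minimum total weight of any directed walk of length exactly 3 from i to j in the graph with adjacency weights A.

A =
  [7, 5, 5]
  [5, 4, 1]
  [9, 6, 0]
A^⊗3 =
  [14, 11, 5]
  [10, 7, 1]
  [9, 6, 0]

Each entry (A^⊗3)_ij equals the minimum over all length-3 walks i = v_0 → v_1 → … → v_3 = j of Σ_t A[v_t][v_{t+1}]. For example, for (i, j) = (0, 2) we minimise over 9 possible intermediate vertex sequences; the minimum is 5, attained along the walk 0 → 2 → 2 → 2.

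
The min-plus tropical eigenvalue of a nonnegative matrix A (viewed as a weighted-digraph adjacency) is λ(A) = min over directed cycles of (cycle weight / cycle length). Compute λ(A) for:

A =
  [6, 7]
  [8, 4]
λ(A) = 4

Enumerate directed cycles and compute their means (weight / length). Sample:
  cycle 0 → 0: weight = 6, length = 1, mean = 6/1 ≈ 6.000
  cycle 1 → 1: weight = 4, length = 1, mean = 4/1 ≈ 4.000
  cycle 0 → 1 → 0: weight = 15, length = 2, mean = 15/2 ≈ 7.500
  cycle 1 → 0 → 1: weight = 15, length = 2, mean = 15/2 ≈ 7.500
Minimum mean = 4.000, attained e.g. along the cycle 1 → 1 with weight 4 and length 1. So λ(A) = 4/1 = 4.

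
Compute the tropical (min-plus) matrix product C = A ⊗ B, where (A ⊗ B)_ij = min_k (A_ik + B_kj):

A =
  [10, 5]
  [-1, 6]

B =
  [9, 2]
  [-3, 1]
A ⊗ B =
  [2, 6]
  [3, 1]

Apply the min-plus product entry-by-entry:
  C[0][0] = min over k of (A[0][0] + B[0][0] = 10 + 9 = 19, A[0][1] + B[1][0] = 5 + -3 = 2) = 2 (attained at k = 1)
  C[0][1] = min over k of (A[0][0] + B[0][1] = 10 + 2 = 12, A[0][1] + B[1][1] = 5 + 1 = 6) = 6 (attained at k = 1)
  C[1][0] = min over k of (A[1][0] + B[0][0] = -1 + 9 = 8, A[1][1] + B[1][0] = 6 + -3 = 3) = 3 (attained at k = 1)
  C[1][1] = min over k of (A[1][0] + B[0][1] = -1 + 2 = 1, A[1][1] + B[1][1] = 6 + 1 = 7) = 1 (attained at k = 0)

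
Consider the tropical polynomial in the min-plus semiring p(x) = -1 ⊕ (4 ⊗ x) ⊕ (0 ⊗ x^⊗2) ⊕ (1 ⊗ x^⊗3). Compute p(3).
p(3) = -1

A tropical monomial a ⊗ x^⊗i evaluates to a + i · x. Evaluating each term at x = 3:
  Term 0 contributes -1 + 0 · 3 = -1
  Term 1 contributes 4 + 1 · 3 = 7
  Term 2 contributes 0 + 2 · 3 = 6
  Term 3 contributes 1 + 3 · 3 = 10
p(3) = ⊕ of these = min[-1, 7, 6, 10] = -1.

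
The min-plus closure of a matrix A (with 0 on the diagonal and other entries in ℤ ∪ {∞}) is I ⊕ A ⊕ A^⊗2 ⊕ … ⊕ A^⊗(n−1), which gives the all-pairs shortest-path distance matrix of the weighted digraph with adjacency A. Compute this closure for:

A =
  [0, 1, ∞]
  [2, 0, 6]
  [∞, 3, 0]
Closure =
  [0, 1, 7]
  [2, 0, 6]
  [5, 3, 0]

This is the Floyd-Warshall all-pairs shortest-path computation. For each intermediate vertex k = 0, 1, …, 2, update dist[i][j] ← min(dist[i][j], dist[i][k] + dist[k][j]). The final matrix gives, for each (i, j), the minimum total weight of any directed path from i to j (possibly empty when i = j).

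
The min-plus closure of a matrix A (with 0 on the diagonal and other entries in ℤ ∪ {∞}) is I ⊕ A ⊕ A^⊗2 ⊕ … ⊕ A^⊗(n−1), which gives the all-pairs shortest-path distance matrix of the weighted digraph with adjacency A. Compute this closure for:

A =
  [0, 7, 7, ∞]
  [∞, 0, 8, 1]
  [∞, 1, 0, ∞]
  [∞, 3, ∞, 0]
Closure =
  [0, 7, 7, 8]
  [∞, 0, 8, 1]
  [∞, 1, 0, 2]
  [∞, 3, 11, 0]

This is the Floyd-Warshall all-pairs shortest-path computation. For each intermediate vertex k = 0, 1, …, 3, update dist[i][j] ← min(dist[i][j], dist[i][k] + dist[k][j]). The final matrix gives, for each (i, j), the minimum total weight of any directed path from i to j (possibly empty when i = j).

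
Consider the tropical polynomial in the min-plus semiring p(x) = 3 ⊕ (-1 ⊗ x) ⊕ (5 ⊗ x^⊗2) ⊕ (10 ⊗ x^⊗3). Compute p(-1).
p(-1) = -2

A tropical monomial a ⊗ x^⊗i evaluates to a + i · x. Evaluating each term at x = -1:
  Term 0 contributes 3 + 0 · -1 = 3
  Term 1 contributes -1 + 1 · -1 = -2
  Term 2 contributes 5 + 2 · -1 = 3
  Term 3 contributes 10 + 3 · -1 = 7
p(-1) = ⊕ of these = min[3, -2, 3, 7] = -2.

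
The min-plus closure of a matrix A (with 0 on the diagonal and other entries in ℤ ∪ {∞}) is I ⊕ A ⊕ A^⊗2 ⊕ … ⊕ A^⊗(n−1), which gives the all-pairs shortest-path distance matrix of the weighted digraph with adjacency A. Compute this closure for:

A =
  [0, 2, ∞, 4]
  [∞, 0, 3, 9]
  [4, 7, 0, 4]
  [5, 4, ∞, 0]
Closure =
  [0, 2, 5, 4]
  [7, 0, 3, 7]
  [4, 6, 0, 4]
  [5, 4, 7, 0]

This is the Floyd-Warshall all-pairs shortest-path computation. For each intermediate vertex k = 0, 1, …, 3, update dist[i][j] ← min(dist[i][j], dist[i][k] + dist[k][j]). The final matrix gives, for each (i, j), the minimum total weight of any directed path from i to j (possibly empty when i = j).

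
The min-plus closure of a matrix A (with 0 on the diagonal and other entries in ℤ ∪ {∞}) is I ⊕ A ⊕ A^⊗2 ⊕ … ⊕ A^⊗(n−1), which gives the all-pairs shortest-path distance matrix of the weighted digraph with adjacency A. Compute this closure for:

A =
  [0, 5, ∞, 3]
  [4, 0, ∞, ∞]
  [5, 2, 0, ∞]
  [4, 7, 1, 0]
Closure =
  [0, 5, 4, 3]
  [4, 0, 8, 7]
  [5, 2, 0, 8]
  [4, 3, 1, 0]

This is the Floyd-Warshall all-pairs shortest-path computation. For each intermediate vertex k = 0, 1, …, 3, update dist[i][j] ← min(dist[i][j], dist[i][k] + dist[k][j]). The final matrix gives, for each (i, j), the minimum total weight of any directed path from i to j (possibly empty when i = j).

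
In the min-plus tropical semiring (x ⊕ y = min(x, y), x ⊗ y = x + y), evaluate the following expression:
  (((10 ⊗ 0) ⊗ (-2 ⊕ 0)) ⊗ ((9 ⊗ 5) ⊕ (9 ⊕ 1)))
(((10 ⊗ 0) ⊗ (-2 ⊕ 0)) ⊗ ((9 ⊗ 5) ⊕ (9 ⊕ 1))) = 9

Expand innermost to outermost. Recall ⊕ takes the minimum of its arguments and ⊗ takes their sum. Working out the expression (((10 ⊗ 0) ⊗ (-2 ⊕ 0)) ⊗ ((9 ⊗ 5) ⊕ (9 ⊕ 1))) gives 9.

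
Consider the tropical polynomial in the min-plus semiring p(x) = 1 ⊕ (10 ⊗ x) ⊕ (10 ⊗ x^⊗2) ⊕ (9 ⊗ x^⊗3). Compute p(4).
p(4) = 1

A tropical monomial a ⊗ x^⊗i evaluates to a + i · x. Evaluating each term at x = 4:
  Term 0 contributes 1 + 0 · 4 = 1
  Term 1 contributes 10 + 1 · 4 = 14
  Term 2 contributes 10 + 2 · 4 = 18
  Term 3 contributes 9 + 3 · 4 = 21
p(4) = ⊕ of these = min[1, 14, 18, 21] = 1.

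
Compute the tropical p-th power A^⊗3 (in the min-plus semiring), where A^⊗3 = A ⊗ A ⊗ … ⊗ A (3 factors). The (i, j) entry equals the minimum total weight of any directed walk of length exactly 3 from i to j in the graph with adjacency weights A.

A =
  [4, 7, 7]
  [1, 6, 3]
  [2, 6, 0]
A^⊗3 =
  [9, 13, 7]
  [5, 9, 3]
  [2, 6, 0]

Each entry (A^⊗3)_ij equals the minimum over all length-3 walks i = v_0 → v_1 → … → v_3 = j of Σ_t A[v_t][v_{t+1}]. For example, for (i, j) = (0, 2) we minimise over 9 possible intermediate vertex sequences; the minimum is 7, attained along the walk 0 → 2 → 2 → 2.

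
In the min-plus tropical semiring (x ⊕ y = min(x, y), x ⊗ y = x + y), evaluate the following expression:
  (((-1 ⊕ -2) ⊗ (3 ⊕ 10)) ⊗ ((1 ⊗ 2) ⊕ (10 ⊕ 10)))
(((-1 ⊕ -2) ⊗ (3 ⊕ 10)) ⊗ ((1 ⊗ 2) ⊕ (10 ⊕ 10))) = 4

Expand innermost to outermost. Recall ⊕ takes the minimum of its arguments and ⊗ takes their sum. Working out the expression (((-1 ⊕ -2) ⊗ (3 ⊕ 10)) ⊗ ((1 ⊗ 2) ⊕ (10 ⊕ 10))) gives 4.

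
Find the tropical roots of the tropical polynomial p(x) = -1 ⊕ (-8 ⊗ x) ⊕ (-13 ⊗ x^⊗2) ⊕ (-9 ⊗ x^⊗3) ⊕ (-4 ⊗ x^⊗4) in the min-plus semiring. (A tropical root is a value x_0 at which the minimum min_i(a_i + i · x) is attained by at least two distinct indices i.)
Roots: {-5, -4, 5, 7}

Each tropical root is a break point of the lower envelope of the lines y = a_i + i · x (there are 5 lines, with slopes 0, 1, ..., 4). Only the lines that attain the minimum somewhere contribute to roots; other lines are dominated. Here the surviving (envelope) indices are i = 4, i = 3, i = 2, i = 1, i = 0.
Intersections between consecutive envelope lines give the roots: for adjacent envelope indices i < j the intersection is x = (a_i − a_j) / (j − i). Reading off the sorted break points: {-5, -4, 5, 7}.
Verification: at each break x_0, at least two indices attain the minimum of min_i(a_i + i · x_0).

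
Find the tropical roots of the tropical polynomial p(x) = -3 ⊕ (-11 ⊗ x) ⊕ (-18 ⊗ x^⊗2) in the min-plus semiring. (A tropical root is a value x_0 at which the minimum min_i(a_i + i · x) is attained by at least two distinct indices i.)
Roots: {7, 8}

Each tropical root is a break point of the lower envelope of the lines y = a_i + i · x (there are 3 lines, with slopes 0, 1, ..., 2). Only the lines that attain the minimum somewhere contribute to roots; other lines are dominated. Here the surviving (envelope) indices are i = 2, i = 1, i = 0.
Intersections between consecutive envelope lines give the roots: for adjacent envelope indices i < j the intersection is x = (a_i − a_j) / (j − i). Reading off the sorted break points: {7, 8}.
Verification: at each break x_0, at least two indices attain the minimum of min_i(a_i + i · x_0).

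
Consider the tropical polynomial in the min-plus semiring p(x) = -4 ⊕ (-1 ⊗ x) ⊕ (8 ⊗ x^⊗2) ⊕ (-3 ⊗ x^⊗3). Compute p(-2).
p(-2) = -9

A tropical monomial a ⊗ x^⊗i evaluates to a + i · x. Evaluating each term at x = -2:
  Term 0 contributes -4 + 0 · -2 = -4
  Term 1 contributes -1 + 1 · -2 = -3
  Term 2 contributes 8 + 2 · -2 = 4
  Term 3 contributes -3 + 3 · -2 = -9
p(-2) = ⊕ of these = min[-4, -3, 4, -9] = -9.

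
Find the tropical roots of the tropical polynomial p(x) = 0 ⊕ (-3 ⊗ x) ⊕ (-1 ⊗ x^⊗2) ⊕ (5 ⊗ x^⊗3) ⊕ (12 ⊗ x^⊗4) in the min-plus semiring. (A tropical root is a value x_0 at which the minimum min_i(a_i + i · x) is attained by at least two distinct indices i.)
Roots: {-7, -6, -2, 3}

Each tropical root is a break point of the lower envelope of the lines y = a_i + i · x (there are 5 lines, with slopes 0, 1, ..., 4). Only the lines that attain the minimum somewhere contribute to roots; other lines are dominated. Here the surviving (envelope) indices are i = 4, i = 3, i = 2, i = 1, i = 0.
Intersections between consecutive envelope lines give the roots: for adjacent envelope indices i < j the intersection is x = (a_i − a_j) / (j − i). Reading off the sorted break points: {-7, -6, -2, 3}.
Verification: at each break x_0, at least two indices attain the minimum of min_i(a_i + i · x_0).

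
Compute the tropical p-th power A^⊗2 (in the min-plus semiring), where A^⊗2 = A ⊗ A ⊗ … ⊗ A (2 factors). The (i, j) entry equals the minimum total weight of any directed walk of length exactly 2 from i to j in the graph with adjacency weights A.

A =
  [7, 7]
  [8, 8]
A^⊗2 =
  [14, 14]
  [15, 15]

Each entry (A^⊗2)_ij equals the minimum over all length-2 walks i = v_0 → v_1 → … → v_2 = j of Σ_t A[v_t][v_{t+1}]. For example, for (i, j) = (0, 1) we minimise over 2 possible intermediate vertex sequences; the minimum is 14, attained along the walk 0 → 0 → 1.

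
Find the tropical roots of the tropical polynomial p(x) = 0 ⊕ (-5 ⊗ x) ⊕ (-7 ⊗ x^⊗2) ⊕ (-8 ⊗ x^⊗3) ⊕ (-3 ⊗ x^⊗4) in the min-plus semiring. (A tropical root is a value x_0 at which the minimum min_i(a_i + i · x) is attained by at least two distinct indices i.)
Roots: {-5, 1, 2, 5}

Each tropical root is a break point of the lower envelope of the lines y = a_i + i · x (there are 5 lines, with slopes 0, 1, ..., 4). Only the lines that attain the minimum somewhere contribute to roots; other lines are dominated. Here the surviving (envelope) indices are i = 4, i = 3, i = 2, i = 1, i = 0.
Intersections between consecutive envelope lines give the roots: for adjacent envelope indices i < j the intersection is x = (a_i − a_j) / (j − i). Reading off the sorted break points: {-5, 1, 2, 5}.
Verification: at each break x_0, at least two indices attain the minimum of min_i(a_i + i · x_0).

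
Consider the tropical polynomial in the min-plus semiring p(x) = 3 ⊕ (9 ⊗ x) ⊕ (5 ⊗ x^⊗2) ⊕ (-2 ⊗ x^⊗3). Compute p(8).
p(8) = 3

A tropical monomial a ⊗ x^⊗i evaluates to a + i · x. Evaluating each term at x = 8:
  Term 0 contributes 3 + 0 · 8 = 3
  Term 1 contributes 9 + 1 · 8 = 17
  Term 2 contributes 5 + 2 · 8 = 21
  Term 3 contributes -2 + 3 · 8 = 22
p(8) = ⊕ of these = min[3, 17, 21, 22] = 3.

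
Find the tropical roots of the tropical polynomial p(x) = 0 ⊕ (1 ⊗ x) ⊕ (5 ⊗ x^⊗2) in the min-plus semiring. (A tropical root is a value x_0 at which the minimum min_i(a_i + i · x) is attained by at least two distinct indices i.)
Roots: {-4, -1}

Each tropical root is a break point of the lower envelope of the lines y = a_i + i · x (there are 3 lines, with slopes 0, 1, ..., 2). Only the lines that attain the minimum somewhere contribute to roots; other lines are dominated. Here the surviving (envelope) indices are i = 2, i = 1, i = 0.
Intersections between consecutive envelope lines give the roots: for adjacent envelope indices i < j the intersection is x = (a_i − a_j) / (j − i). Reading off the sorted break points: {-4, -1}.
Verification: at each break x_0, at least two indices attain the minimum of min_i(a_i + i · x_0).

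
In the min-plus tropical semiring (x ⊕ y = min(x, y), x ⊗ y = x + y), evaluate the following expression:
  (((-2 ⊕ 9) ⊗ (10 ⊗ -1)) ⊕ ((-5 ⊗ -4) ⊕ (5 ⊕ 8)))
(((-2 ⊕ 9) ⊗ (10 ⊗ -1)) ⊕ ((-5 ⊗ -4) ⊕ (5 ⊕ 8))) = -9

Expand innermost to outermost. Recall ⊕ takes the minimum of its arguments and ⊗ takes their sum. Working out the expression (((-2 ⊕ 9) ⊗ (10 ⊗ -1)) ⊕ ((-5 ⊗ -4) ⊕ (5 ⊕ 8))) gives -9.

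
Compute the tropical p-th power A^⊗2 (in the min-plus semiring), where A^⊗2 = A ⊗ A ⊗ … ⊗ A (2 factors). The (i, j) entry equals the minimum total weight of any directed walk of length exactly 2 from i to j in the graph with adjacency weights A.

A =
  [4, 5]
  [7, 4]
A^⊗2 =
  [8, 9]
  [11, 8]

Each entry (A^⊗2)_ij equals the minimum over all length-2 walks i = v_0 → v_1 → … → v_2 = j of Σ_t A[v_t][v_{t+1}]. For example, for (i, j) = (0, 1) we minimise over 2 possible intermediate vertex sequences; the minimum is 9, attained along the walk 0 → 0 → 1.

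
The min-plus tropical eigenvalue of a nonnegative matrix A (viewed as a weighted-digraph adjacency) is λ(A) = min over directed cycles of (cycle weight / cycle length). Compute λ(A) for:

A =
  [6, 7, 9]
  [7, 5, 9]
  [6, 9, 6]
λ(A) = 5

Enumerate directed cycles and compute their means (weight / length). Sample:
  cycle 0 → 0: weight = 6, length = 1, mean = 6/1 ≈ 6.000
  cycle 1 → 1: weight = 5, length = 1, mean = 5/1 ≈ 5.000
  cycle 2 → 2: weight = 6, length = 1, mean = 6/1 ≈ 6.000
  cycle 0 → 1 → 0: weight = 14, length = 2, mean = 14/2 ≈ 7.000
  cycle 0 → 2 → 0: weight = 15, length = 2, mean = 15/2 ≈ 7.500
  cycle 1 → 0 → 1: weight = 14, length = 2, mean = 14/2 ≈ 7.000
Minimum mean = 5.000, attained e.g. along the cycle 1 → 1 with weight 5 and length 1. So λ(A) = 5/1 = 5.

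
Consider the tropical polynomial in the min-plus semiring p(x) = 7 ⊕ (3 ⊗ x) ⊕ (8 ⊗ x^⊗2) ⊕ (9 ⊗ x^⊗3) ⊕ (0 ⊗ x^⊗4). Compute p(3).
p(3) = 6

A tropical monomial a ⊗ x^⊗i evaluates to a + i · x. Evaluating each term at x = 3:
  Term 0 contributes 7 + 0 · 3 = 7
  Term 1 contributes 3 + 1 · 3 = 6
  Term 2 contributes 8 + 2 · 3 = 14
  Term 3 contributes 9 + 3 · 3 = 18
  Term 4 contributes 0 + 4 · 3 = 12
p(3) = ⊕ of these = min[7, 6, 14, 18, 12] = 6.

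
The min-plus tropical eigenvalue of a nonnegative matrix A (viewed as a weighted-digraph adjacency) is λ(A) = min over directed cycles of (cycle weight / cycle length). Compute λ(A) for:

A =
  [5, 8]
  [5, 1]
λ(A) = 1

Enumerate directed cycles and compute their means (weight / length). Sample:
  cycle 0 → 0: weight = 5, length = 1, mean = 5/1 ≈ 5.000
  cycle 1 → 1: weight = 1, length = 1, mean = 1/1 ≈ 1.000
  cycle 0 → 1 → 0: weight = 13, length = 2, mean = 13/2 ≈ 6.500
  cycle 1 → 0 → 1: weight = 13, length = 2, mean = 13/2 ≈ 6.500
Minimum mean = 1.000, attained e.g. along the cycle 1 → 1 with weight 1 and length 1. So λ(A) = 1/1 = 1.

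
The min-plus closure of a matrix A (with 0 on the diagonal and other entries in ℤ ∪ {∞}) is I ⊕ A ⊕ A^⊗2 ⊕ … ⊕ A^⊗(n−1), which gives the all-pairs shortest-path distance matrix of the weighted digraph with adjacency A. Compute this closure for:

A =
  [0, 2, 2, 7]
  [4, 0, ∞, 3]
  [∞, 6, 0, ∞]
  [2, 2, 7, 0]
Closure =
  [0, 2, 2, 5]
  [4, 0, 6, 3]
  [10, 6, 0, 9]
  [2, 2, 4, 0]

This is the Floyd-Warshall all-pairs shortest-path computation. For each intermediate vertex k = 0, 1, …, 3, update dist[i][j] ← min(dist[i][j], dist[i][k] + dist[k][j]). The final matrix gives, for each (i, j), the minimum total weight of any directed path from i to j (possibly empty when i = j).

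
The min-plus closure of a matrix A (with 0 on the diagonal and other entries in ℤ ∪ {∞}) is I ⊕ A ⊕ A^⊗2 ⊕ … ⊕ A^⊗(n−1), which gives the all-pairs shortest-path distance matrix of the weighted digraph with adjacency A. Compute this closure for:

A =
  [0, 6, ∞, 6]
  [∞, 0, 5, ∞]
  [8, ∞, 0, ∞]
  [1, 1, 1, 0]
Closure =
  [0, 6, 7, 6]
  [13, 0, 5, 19]
  [8, 14, 0, 14]
  [1, 1, 1, 0]

This is the Floyd-Warshall all-pairs shortest-path computation. For each intermediate vertex k = 0, 1, …, 3, update dist[i][j] ← min(dist[i][j], dist[i][k] + dist[k][j]). The final matrix gives, for each (i, j), the minimum total weight of any directed path from i to j (possibly empty when i = j).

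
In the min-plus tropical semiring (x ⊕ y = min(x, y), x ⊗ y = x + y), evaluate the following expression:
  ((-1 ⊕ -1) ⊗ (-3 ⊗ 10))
((-1 ⊕ -1) ⊗ (-3 ⊗ 10)) = 6

Expand innermost to outermost. Recall ⊕ takes the minimum of its arguments and ⊗ takes their sum. Working out the expression ((-1 ⊕ -1) ⊗ (-3 ⊗ 10)) gives 6.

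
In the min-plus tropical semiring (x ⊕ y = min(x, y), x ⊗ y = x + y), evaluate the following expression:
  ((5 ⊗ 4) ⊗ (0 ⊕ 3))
((5 ⊗ 4) ⊗ (0 ⊕ 3)) = 9

Expand innermost to outermost. Recall ⊕ takes the minimum of its arguments and ⊗ takes their sum. Working out the expression ((5 ⊗ 4) ⊗ (0 ⊕ 3)) gives 9.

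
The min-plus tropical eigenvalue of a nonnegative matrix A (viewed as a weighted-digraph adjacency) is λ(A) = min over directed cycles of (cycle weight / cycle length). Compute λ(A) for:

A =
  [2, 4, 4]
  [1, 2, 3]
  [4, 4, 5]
λ(A) = 2

Enumerate directed cycles and compute their means (weight / length). Sample:
  cycle 0 → 0: weight = 2, length = 1, mean = 2/1 ≈ 2.000
  cycle 1 → 1: weight = 2, length = 1, mean = 2/1 ≈ 2.000
  cycle 2 → 2: weight = 5, length = 1, mean = 5/1 ≈ 5.000
  cycle 0 → 1 → 0: weight = 5, length = 2, mean = 5/2 ≈ 2.500
  cycle 0 → 2 → 0: weight = 8, length = 2, mean = 8/2 ≈ 4.000
  cycle 1 → 0 → 1: weight = 5, length = 2, mean = 5/2 ≈ 2.500
Minimum mean = 2.000, attained e.g. along the cycle 0 → 0 with weight 2 and length 1. So λ(A) = 2/1 = 2.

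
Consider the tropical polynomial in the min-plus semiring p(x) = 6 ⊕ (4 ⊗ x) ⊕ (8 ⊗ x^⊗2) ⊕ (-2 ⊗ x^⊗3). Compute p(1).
p(1) = 1

A tropical monomial a ⊗ x^⊗i evaluates to a + i · x. Evaluating each term at x = 1:
  Term 0 contributes 6 + 0 · 1 = 6
  Term 1 contributes 4 + 1 · 1 = 5
  Term 2 contributes 8 + 2 · 1 = 10
  Term 3 contributes -2 + 3 · 1 = 1
p(1) = ⊕ of these = min[6, 5, 10, 1] = 1.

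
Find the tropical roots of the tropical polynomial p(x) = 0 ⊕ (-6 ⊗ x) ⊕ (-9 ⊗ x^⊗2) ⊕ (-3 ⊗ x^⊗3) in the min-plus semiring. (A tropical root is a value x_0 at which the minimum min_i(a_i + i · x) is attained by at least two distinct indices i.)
Roots: {-6, 3, 6}

Each tropical root is a break point of the lower envelope of the lines y = a_i + i · x (there are 4 lines, with slopes 0, 1, ..., 3). Only the lines that attain the minimum somewhere contribute to roots; other lines are dominated. Here the surviving (envelope) indices are i = 3, i = 2, i = 1, i = 0.
Intersections between consecutive envelope lines give the roots: for adjacent envelope indices i < j the intersection is x = (a_i − a_j) / (j − i). Reading off the sorted break points: {-6, 3, 6}.
Verification: at each break x_0, at least two indices attain the minimum of min_i(a_i + i · x_0).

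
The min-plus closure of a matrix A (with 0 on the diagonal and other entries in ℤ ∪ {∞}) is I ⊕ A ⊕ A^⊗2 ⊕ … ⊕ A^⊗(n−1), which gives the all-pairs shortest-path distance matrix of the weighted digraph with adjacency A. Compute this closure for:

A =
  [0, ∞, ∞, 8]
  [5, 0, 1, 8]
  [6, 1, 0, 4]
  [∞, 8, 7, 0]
Closure =
  [0, 16, 15, 8]
  [5, 0, 1, 5]
  [6, 1, 0, 4]
  [13, 8, 7, 0]

This is the Floyd-Warshall all-pairs shortest-path computation. For each intermediate vertex k = 0, 1, …, 3, update dist[i][j] ← min(dist[i][j], dist[i][k] + dist[k][j]). The final matrix gives, for each (i, j), the minimum total weight of any directed path from i to j (possibly empty when i = j).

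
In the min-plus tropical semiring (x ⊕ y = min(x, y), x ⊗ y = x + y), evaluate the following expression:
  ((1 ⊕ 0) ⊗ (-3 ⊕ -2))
((1 ⊕ 0) ⊗ (-3 ⊕ -2)) = -3

Expand innermost to outermost. Recall ⊕ takes the minimum of its arguments and ⊗ takes their sum. Working out the expression ((1 ⊕ 0) ⊗ (-3 ⊕ -2)) gives -3.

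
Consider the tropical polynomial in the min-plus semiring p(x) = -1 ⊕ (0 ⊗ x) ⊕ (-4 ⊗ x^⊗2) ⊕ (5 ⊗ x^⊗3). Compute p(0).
p(0) = -4

A tropical monomial a ⊗ x^⊗i evaluates to a + i · x. Evaluating each term at x = 0:
  Term 0 contributes -1 + 0 · 0 = -1
  Term 1 contributes 0 + 1 · 0 = 0
  Term 2 contributes -4 + 2 · 0 = -4
  Term 3 contributes 5 + 3 · 0 = 5
p(0) = ⊕ of these = min[-1, 0, -4, 5] = -4.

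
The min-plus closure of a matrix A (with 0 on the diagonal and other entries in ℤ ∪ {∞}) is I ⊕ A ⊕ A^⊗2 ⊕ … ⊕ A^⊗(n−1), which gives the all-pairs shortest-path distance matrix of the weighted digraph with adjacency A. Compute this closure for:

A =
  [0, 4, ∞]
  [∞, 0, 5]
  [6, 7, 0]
Closure =
  [0, 4, 9]
  [11, 0, 5]
  [6, 7, 0]

This is the Floyd-Warshall all-pairs shortest-path computation. For each intermediate vertex k = 0, 1, …, 2, update dist[i][j] ← min(dist[i][j], dist[i][k] + dist[k][j]). The final matrix gives, for each (i, j), the minimum total weight of any directed path from i to j (possibly empty when i = j).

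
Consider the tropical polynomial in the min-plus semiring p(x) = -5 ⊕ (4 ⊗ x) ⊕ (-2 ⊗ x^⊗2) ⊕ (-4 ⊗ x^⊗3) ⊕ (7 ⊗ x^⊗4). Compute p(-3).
p(-3) = -13

A tropical monomial a ⊗ x^⊗i evaluates to a + i · x. Evaluating each term at x = -3:
  Term 0 contributes -5 + 0 · -3 = -5
  Term 1 contributes 4 + 1 · -3 = 1
  Term 2 contributes -2 + 2 · -3 = -8
  Term 3 contributes -4 + 3 · -3 = -13
  Term 4 contributes 7 + 4 · -3 = -5
p(-3) = ⊕ of these = min[-5, 1, -8, -13, -5] = -13.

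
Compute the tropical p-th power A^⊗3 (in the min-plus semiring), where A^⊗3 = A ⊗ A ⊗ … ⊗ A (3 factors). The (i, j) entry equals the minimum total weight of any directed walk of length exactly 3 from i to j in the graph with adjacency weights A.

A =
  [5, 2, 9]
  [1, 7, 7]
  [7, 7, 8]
A^⊗3 =
  [8, 5, 12]
  [4, 8, 10]
  [10, 10, 16]

Each entry (A^⊗3)_ij equals the minimum over all length-3 walks i = v_0 → v_1 → … → v_3 = j of Σ_t A[v_t][v_{t+1}]. For example, for (i, j) = (0, 2) we minimise over 9 possible intermediate vertex sequences; the minimum is 12, attained along the walk 0 → 1 → 0 → 2.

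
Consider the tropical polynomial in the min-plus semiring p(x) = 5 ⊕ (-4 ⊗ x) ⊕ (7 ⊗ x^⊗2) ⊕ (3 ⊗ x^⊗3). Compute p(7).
p(7) = 3

A tropical monomial a ⊗ x^⊗i evaluates to a + i · x. Evaluating each term at x = 7:
  Term 0 contributes 5 + 0 · 7 = 5
  Term 1 contributes -4 + 1 · 7 = 3
  Term 2 contributes 7 + 2 · 7 = 21
  Term 3 contributes 3 + 3 · 7 = 24
p(7) = ⊕ of these = min[5, 3, 21, 24] = 3.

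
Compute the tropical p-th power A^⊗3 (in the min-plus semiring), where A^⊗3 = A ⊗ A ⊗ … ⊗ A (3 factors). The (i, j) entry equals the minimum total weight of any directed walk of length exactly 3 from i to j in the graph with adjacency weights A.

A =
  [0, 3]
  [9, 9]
A^⊗3 =
  [0, 3]
  [9, 12]

Each entry (A^⊗3)_ij equals the minimum over all length-3 walks i = v_0 → v_1 → … → v_3 = j of Σ_t A[v_t][v_{t+1}]. For example, for (i, j) = (0, 1) we minimise over 4 possible intermediate vertex sequences; the minimum is 3, attained along the walk 0 → 0 → 0 → 1.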